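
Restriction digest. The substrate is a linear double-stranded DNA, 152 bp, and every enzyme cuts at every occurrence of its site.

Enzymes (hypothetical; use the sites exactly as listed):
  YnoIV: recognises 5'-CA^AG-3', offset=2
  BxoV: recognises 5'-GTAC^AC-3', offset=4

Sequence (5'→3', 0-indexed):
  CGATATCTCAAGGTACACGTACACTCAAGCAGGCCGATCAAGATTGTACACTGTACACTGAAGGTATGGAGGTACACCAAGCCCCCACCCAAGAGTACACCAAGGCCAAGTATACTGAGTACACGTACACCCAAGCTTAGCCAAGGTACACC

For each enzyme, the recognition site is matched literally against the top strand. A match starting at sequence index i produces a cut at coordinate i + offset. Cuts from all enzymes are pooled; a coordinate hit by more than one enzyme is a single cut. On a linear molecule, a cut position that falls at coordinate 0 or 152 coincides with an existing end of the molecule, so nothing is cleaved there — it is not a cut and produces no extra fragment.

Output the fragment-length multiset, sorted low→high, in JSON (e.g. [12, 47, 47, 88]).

[3,4,4,5,5,6,6,6,6,6,7,7,9,10,10,12,13,14,19]

Site scan:
  YnoIV (CAAG, off=2): starts [8, 25, 38, 77, 89, 100, 106, 131, 141] → cuts [10, 27, 40, 79, 91, 102, 108, 133, 143]
  BxoV (GTACAC, off=4): starts [12, 18, 45, 52, 71, 94, 118, 124, 145] → cuts [16, 22, 49, 56, 75, 98, 122, 128, 149]

All cut coordinates (distinct, sorted): [10, 16, 22, 27, 40, 49, 56, 75, 79, 91, 98, 102, 108, 122, 128, 133, 143, 149]

Fragment lengths:
  [0,10): 10 bp
  [10,16): 6 bp
  [16,22): 6 bp
  [22,27): 5 bp
  [27,40): 13 bp
  [40,49): 9 bp
  [49,56): 7 bp
  [56,75): 19 bp
  [75,79): 4 bp
  [79,91): 12 bp
  [91,98): 7 bp
  [98,102): 4 bp
  [102,108): 6 bp
  [108,122): 14 bp
  [122,128): 6 bp
  [128,133): 5 bp
  [133,143): 10 bp
  [143,149): 6 bp
  [149,152): 3 bp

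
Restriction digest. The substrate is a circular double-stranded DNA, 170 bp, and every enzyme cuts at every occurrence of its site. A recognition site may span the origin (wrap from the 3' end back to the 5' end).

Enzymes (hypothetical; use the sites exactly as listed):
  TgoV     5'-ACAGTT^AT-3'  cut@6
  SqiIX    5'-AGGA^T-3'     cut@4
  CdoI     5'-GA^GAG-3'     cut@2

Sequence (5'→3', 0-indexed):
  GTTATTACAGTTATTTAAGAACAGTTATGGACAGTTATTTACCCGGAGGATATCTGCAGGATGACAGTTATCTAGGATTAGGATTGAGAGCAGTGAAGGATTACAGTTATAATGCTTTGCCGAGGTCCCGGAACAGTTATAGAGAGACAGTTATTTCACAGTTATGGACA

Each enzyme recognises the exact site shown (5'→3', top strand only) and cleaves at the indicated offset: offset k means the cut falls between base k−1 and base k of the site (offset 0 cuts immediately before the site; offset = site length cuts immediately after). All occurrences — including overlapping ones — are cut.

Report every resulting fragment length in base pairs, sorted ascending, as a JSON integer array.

Per-enzyme occurrences:
  TgoV ACAGTTAT/6: at [6, 20, 30, 63, 102, 132, 146, 157, 167] ⇒ [3, 12, 26, 36, 69, 108, 138, 152, 163]
  SqiIX AGGAT/4: at [46, 57, 73, 79, 96] ⇒ [50, 61, 77, 83, 100]
  CdoI GAGAG/2: at [85, 141] ⇒ [87, 143]

Pooled cuts: [3, 12, 26, 36, 50, 61, 69, 77, 83, 87, 100, 108, 138, 143, 152, 163]

Fragment lengths:
  3→12: 9 bp
  12→26: 14 bp
  26→36: 10 bp
  36→50: 14 bp
  50→61: 11 bp
  61→69: 8 bp
  69→77: 8 bp
  77→83: 6 bp
  83→87: 4 bp
  87→100: 13 bp
  100→108: 8 bp
  108→138: 30 bp
  138→143: 5 bp
  143→152: 9 bp
  152→163: 11 bp
  163→3 (wrap): 170-163+3 = 10 bp

[4,5,6,8,8,8,9,9,10,10,11,11,13,14,14,30]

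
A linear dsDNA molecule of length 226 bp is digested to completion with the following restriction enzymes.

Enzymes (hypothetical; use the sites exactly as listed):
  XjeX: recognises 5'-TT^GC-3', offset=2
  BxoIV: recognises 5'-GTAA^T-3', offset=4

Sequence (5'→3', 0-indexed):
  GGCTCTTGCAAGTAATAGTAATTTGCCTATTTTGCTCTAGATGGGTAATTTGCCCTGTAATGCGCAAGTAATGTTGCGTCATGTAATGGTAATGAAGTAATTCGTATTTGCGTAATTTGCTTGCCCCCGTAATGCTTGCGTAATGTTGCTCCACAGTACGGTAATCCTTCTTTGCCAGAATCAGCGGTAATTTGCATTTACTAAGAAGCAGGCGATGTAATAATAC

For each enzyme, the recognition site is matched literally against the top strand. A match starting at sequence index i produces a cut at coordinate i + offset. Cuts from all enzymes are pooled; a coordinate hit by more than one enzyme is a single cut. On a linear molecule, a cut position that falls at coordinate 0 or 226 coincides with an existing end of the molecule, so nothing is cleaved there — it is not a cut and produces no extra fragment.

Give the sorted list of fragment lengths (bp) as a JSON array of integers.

[3,3,3,3,4,4,4,5,6,6,6,6,6,7,8,8,9,9,9,9,10,11,11,15,17,17,27]

Scan for sites:
  XjeX (TTGC, off=2): starts [5, 22, 31, 49, 73, 107, 116, 120, 135, 145, 171, 191] → cuts [7, 24, 33, 51, 75, 109, 118, 122, 137, 147, 173, 193]
  BxoIV (GTAAT, off=4): starts [11, 17, 44, 56, 67, 82, 88, 96, 111, 128, 139, 160, 186, 216] → cuts [15, 21, 48, 60, 71, 86, 92, 100, 115, 132, 143, 164, 190, 220]

Pooled cuts: [7, 15, 21, 24, 33, 48, 51, 60, 71, 75, 86, 92, 100, 109, 115, 118, 122, 132, 137, 143, 147, 164, 173, 190, 193, 220]

Fragments:
  [0,7): 7 bp
  [7,15): 8 bp
  [15,21): 6 bp
  [21,24): 3 bp
  [24,33): 9 bp
  [33,48): 15 bp
  [48,51): 3 bp
  [51,60): 9 bp
  [60,71): 11 bp
  [71,75): 4 bp
  [75,86): 11 bp
  [86,92): 6 bp
  [92,100): 8 bp
  [100,109): 9 bp
  [109,115): 6 bp
  [115,118): 3 bp
  [118,122): 4 bp
  [122,132): 10 bp
  [132,137): 5 bp
  [137,143): 6 bp
  [143,147): 4 bp
  [147,164): 17 bp
  [164,173): 9 bp
  [173,190): 17 bp
  [190,193): 3 bp
  [193,220): 27 bp
  [220,226): 6 bp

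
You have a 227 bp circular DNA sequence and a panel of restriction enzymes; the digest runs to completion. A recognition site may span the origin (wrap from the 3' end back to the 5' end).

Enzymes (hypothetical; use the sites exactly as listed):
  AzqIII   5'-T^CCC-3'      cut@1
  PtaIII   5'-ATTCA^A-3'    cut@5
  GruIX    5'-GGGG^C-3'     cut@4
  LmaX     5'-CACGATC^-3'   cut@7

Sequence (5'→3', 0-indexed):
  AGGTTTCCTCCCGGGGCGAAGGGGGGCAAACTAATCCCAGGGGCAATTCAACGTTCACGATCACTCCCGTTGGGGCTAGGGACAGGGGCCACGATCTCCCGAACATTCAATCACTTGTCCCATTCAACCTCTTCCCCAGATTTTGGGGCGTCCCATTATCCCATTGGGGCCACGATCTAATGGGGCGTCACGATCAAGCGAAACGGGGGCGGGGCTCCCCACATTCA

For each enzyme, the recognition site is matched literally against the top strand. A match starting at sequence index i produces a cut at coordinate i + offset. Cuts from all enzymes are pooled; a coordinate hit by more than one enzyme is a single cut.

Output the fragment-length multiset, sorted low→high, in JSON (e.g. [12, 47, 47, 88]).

[1,2,3,3,5,7,7,7,8,8,8,8,8,8,9,9,9,10,10,10,10,11,12,12,13,14,15]

Per-enzyme occurrences:
  AzqIII TCCC/1: at [8, 34, 64, 96, 117, 132, 150, 158, 215] ⇒ [9, 35, 65, 97, 118, 133, 151, 159, 216]
  PtaIII ATTCAA/5: at [45, 104, 121, 222] ⇒ [0, 50, 109, 126]
  GruIX GGGGC/4: at [12, 22, 39, 71, 84, 144, 165, 181, 205, 210] ⇒ [16, 26, 43, 75, 88, 148, 169, 185, 209, 214]
  LmaX CACGATC/7: at [55, 89, 170, 188] ⇒ [62, 96, 177, 195]

All cut coordinates (distinct, sorted): [0, 9, 16, 26, 35, 43, 50, 62, 65, 75, 88, 96, 97, 109, 118, 126, 133, 148, 151, 159, 169, 177, 185, 195, 209, 214, 216]

Fragments:
  0→9: 9 bp
  9→16: 7 bp
  16→26: 10 bp
  26→35: 9 bp
  35→43: 8 bp
  43→50: 7 bp
  50→62: 12 bp
  62→65: 3 bp
  65→75: 10 bp
  75→88: 13 bp
  88→96: 8 bp
  96→97: 1 bp
  97→109: 12 bp
  109→118: 9 bp
  118→126: 8 bp
  126→133: 7 bp
  133→148: 15 bp
  148→151: 3 bp
  151→159: 8 bp
  159→169: 10 bp
  169→177: 8 bp
  177→185: 8 bp
  185→195: 10 bp
  195→209: 14 bp
  209→214: 5 bp
  214→216: 2 bp
  216→0 (wrap): 227-216+0 = 11 bp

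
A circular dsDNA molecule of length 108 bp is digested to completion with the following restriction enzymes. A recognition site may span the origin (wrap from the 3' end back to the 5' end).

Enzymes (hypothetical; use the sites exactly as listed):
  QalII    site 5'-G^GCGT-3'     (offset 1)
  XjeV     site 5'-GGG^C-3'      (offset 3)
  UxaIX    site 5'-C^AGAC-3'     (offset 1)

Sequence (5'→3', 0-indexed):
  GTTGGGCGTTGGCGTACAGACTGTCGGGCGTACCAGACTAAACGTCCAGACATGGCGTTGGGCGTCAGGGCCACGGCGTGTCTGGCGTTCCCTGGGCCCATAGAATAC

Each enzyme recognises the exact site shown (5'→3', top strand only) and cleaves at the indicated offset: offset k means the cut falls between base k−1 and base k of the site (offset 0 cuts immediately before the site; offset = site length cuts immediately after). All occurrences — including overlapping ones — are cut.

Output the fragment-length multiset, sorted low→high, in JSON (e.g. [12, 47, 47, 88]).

[1,1,1,5,5,6,6,7,7,8,9,10,12,13,17]

Per-enzyme occurrences:
  QalII GGCGT/1: at [4, 10, 26, 53, 60, 74, 83] ⇒ [5, 11, 27, 54, 61, 75, 84]
  XjeV GGGC/3: at [3, 25, 59, 67, 93] ⇒ [6, 28, 62, 70, 96]
  UxaIX CAGAC/1: at [16, 33, 46] ⇒ [17, 34, 47]

Pooled cuts: [5, 6, 11, 17, 27, 28, 34, 47, 54, 61, 62, 70, 75, 84, 96]

Fragment lengths:
  5→6: 1 bp
  6→11: 5 bp
  11→17: 6 bp
  17→27: 10 bp
  27→28: 1 bp
  28→34: 6 bp
  34→47: 13 bp
  47→54: 7 bp
  54→61: 7 bp
  61→62: 1 bp
  62→70: 8 bp
  70→75: 5 bp
  75→84: 9 bp
  84→96: 12 bp
  96→5 (wrap): 108-96+5 = 17 bp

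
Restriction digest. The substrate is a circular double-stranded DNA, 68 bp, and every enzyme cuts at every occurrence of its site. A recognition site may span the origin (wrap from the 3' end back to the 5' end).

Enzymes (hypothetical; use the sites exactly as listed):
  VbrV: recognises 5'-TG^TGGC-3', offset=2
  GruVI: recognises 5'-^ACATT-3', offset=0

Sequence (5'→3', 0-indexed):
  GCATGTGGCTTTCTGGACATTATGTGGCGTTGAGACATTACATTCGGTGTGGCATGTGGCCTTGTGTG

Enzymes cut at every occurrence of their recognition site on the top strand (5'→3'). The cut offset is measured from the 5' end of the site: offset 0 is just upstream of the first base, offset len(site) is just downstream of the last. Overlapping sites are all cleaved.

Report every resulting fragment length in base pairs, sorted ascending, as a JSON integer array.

[5,7,7,8,10,10,10,11]

Scan for sites:
  VbrV TGTGGC/2: at [3, 22, 47, 54, 64] ⇒ [5, 24, 49, 56, 66]
  GruVI ACATT/0: at [16, 34, 39] ⇒ [16, 34, 39]

All cut coordinates (distinct, sorted): [5, 16, 24, 34, 39, 49, 56, 66]

Fragment lengths:
  5→16: 11 bp
  16→24: 8 bp
  24→34: 10 bp
  34→39: 5 bp
  39→49: 10 bp
  49→56: 7 bp
  56→66: 10 bp
  66→5 (wrap): 68-66+5 = 7 bp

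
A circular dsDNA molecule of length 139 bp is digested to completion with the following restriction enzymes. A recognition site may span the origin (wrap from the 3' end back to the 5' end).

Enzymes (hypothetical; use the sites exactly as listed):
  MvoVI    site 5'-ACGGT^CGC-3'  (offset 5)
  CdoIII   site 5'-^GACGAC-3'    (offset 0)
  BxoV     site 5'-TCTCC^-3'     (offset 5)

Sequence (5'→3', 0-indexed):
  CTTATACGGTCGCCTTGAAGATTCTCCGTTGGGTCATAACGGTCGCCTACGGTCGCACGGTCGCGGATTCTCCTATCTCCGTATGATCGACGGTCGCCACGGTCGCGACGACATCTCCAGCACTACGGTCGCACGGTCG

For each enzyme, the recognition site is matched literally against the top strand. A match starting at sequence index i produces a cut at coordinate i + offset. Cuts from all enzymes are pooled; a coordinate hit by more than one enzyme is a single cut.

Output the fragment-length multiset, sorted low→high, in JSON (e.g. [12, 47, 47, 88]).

Site scan:
  MvoVI ACGGTCGC/5: at [5, 38, 48, 56, 89, 98, 124, 132] ⇒ [10, 43, 53, 61, 94, 103, 129, 137]
  CdoIII GACGAC/0: at [106] ⇒ [106]
  BxoV TCTCC/5: at [22, 68, 75, 113] ⇒ [27, 73, 80, 118]

Pooled cuts: [10, 27, 43, 53, 61, 73, 80, 94, 103, 106, 118, 129, 137]

Fragment lengths:
  10→27: 17 bp
  27→43: 16 bp
  43→53: 10 bp
  53→61: 8 bp
  61→73: 12 bp
  73→80: 7 bp
  80→94: 14 bp
  94→103: 9 bp
  103→106: 3 bp
  106→118: 12 bp
  118→129: 11 bp
  129→137: 8 bp
  137→10 (wrap): 139-137+10 = 12 bp

[3,7,8,8,9,10,11,12,12,12,14,16,17]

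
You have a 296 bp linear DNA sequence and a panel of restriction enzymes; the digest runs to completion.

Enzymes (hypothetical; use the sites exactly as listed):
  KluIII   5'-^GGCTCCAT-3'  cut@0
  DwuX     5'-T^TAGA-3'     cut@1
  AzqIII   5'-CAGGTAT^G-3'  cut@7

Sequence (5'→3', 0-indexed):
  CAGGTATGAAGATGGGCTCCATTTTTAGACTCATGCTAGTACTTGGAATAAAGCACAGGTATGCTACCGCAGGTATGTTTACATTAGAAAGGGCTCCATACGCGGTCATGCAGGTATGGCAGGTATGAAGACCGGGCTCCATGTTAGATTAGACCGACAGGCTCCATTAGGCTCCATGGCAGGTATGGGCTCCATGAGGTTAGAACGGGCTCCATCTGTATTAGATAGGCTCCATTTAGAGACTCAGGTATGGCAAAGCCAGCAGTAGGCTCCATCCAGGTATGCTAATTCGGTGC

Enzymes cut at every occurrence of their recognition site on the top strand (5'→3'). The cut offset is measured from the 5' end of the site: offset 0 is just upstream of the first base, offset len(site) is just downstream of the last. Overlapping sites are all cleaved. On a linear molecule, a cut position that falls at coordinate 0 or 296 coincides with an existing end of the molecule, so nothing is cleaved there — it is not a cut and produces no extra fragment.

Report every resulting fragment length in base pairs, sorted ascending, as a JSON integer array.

Per-enzyme occurrences:
  KluIII (GGCTCCAT, off=0): starts [14, 91, 134, 159, 169, 187, 207, 227, 267] → cuts [14, 91, 134, 159, 169, 187, 207, 227, 267]
  DwuX (TTAGA, off=1): starts [24, 83, 143, 148, 199, 220, 235] → cuts [25, 84, 144, 149, 200, 221, 236]
  AzqIII (CAGGTATG, off=7): starts [0, 55, 69, 110, 119, 179, 244, 276] → cuts [7, 62, 76, 117, 126, 186, 251, 283]

Pooled cuts: [7, 14, 25, 62, 76, 84, 91, 117, 126, 134, 144, 149, 159, 169, 186, 187, 200, 207, 221, 227, 236, 251, 267, 283]

Fragments:
  [0,7): 7 bp
  [7,14): 7 bp
  [14,25): 11 bp
  [25,62): 37 bp
  [62,76): 14 bp
  [76,84): 8 bp
  [84,91): 7 bp
  [91,117): 26 bp
  [117,126): 9 bp
  [126,134): 8 bp
  [134,144): 10 bp
  [144,149): 5 bp
  [149,159): 10 bp
  [159,169): 10 bp
  [169,186): 17 bp
  [186,187): 1 bp
  [187,200): 13 bp
  [200,207): 7 bp
  [207,221): 14 bp
  [221,227): 6 bp
  [227,236): 9 bp
  [236,251): 15 bp
  [251,267): 16 bp
  [267,283): 16 bp
  [283,296): 13 bp

[1,5,6,7,7,7,7,8,8,9,9,10,10,10,11,13,13,14,14,15,16,16,17,26,37]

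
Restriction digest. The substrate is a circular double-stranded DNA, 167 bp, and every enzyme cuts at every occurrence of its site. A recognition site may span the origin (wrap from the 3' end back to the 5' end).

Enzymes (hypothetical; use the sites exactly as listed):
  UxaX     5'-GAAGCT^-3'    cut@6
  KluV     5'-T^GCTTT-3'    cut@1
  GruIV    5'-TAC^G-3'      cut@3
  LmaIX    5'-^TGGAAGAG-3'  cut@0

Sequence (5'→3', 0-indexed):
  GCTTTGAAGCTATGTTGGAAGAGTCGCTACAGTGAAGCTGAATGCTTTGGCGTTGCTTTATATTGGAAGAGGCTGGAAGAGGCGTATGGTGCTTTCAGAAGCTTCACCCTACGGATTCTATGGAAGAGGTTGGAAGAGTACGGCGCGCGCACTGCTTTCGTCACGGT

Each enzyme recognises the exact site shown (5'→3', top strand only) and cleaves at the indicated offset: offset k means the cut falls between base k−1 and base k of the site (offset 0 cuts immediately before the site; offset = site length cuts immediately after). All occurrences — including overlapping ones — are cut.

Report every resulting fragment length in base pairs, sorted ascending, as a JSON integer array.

Site scan:
  UxaX GAAGCT/6: at [5, 33, 97] ⇒ [11, 39, 103]
  KluV TGCTTT/1: at [42, 53, 89, 152, 166] ⇒ [0, 43, 54, 90, 153]
  GruIV TACG/3: at [109, 138] ⇒ [112, 141]
  LmaIX TGGAAGAG/0: at [15, 63, 73, 120, 130] ⇒ [15, 63, 73, 120, 130]

All cut coordinates (distinct, sorted): [0, 11, 15, 39, 43, 54, 63, 73, 90, 103, 112, 120, 130, 141, 153]

Fragments:
  0→11: 11 bp
  11→15: 4 bp
  15→39: 24 bp
  39→43: 4 bp
  43→54: 11 bp
  54→63: 9 bp
  63→73: 10 bp
  73→90: 17 bp
  90→103: 13 bp
  103→112: 9 bp
  112→120: 8 bp
  120→130: 10 bp
  130→141: 11 bp
  141→153: 12 bp
  153→0 (wrap): 167-153+0 = 14 bp

[4,4,8,9,9,10,10,11,11,11,12,13,14,17,24]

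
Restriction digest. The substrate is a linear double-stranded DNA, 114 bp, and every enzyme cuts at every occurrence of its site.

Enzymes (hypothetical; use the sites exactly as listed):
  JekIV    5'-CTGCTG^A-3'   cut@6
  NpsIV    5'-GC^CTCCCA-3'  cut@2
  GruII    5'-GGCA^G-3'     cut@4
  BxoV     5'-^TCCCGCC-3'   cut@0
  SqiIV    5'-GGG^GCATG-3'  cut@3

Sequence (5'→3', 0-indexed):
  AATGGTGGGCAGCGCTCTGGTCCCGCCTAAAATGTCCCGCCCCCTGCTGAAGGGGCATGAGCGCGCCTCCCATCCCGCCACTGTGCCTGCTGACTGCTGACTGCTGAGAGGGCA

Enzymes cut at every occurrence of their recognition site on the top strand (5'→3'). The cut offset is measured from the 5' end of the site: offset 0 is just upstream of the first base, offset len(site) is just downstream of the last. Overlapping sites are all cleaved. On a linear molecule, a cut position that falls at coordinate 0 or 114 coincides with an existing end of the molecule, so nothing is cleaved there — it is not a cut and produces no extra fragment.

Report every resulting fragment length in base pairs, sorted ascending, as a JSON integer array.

Per-enzyme occurrences:
  JekIV (CTGCTGA, off=6): starts [43, 86, 93, 100] → cuts [49, 92, 99, 106]
  NpsIV (GCCTCCCA, off=2): starts [64] → cuts [66]
  GruII (GGCAG, off=4): starts [7] → cuts [11]
  BxoV (TCCCGCC, off=0): starts [20, 34, 72] → cuts [20, 34, 72]
  SqiIV (GGGGCATG, off=3): starts [51] → cuts [54]

Pooled cuts: [11, 20, 34, 49, 54, 66, 72, 92, 99, 106]

Fragments:
  [0,11): 11 bp
  [11,20): 9 bp
  [20,34): 14 bp
  [34,49): 15 bp
  [49,54): 5 bp
  [54,66): 12 bp
  [66,72): 6 bp
  [72,92): 20 bp
  [92,99): 7 bp
  [99,106): 7 bp
  [106,114): 8 bp

[5,6,7,7,8,9,11,12,14,15,20]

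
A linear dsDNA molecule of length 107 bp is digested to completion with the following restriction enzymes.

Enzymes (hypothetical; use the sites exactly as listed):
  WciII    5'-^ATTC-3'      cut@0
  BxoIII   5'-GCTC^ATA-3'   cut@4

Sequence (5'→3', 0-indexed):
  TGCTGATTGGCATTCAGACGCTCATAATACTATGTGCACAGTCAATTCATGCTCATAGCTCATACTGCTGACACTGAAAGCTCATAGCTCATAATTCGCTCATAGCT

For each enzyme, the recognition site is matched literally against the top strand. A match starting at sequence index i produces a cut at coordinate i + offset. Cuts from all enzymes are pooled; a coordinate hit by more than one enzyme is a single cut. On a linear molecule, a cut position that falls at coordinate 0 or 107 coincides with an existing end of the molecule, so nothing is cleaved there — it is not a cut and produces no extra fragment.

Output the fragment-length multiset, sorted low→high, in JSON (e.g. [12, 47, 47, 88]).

Scan for sites:
  WciII (ATTC, off=0): starts [11, 44, 93] → cuts [11, 44, 93]
  BxoIII (GCTCATA, off=4): starts [19, 50, 57, 79, 86, 97] → cuts [23, 54, 61, 83, 90, 101]

Pooled cuts: [11, 23, 44, 54, 61, 83, 90, 93, 101]

Fragment lengths:
  [0,11): 11 bp
  [11,23): 12 bp
  [23,44): 21 bp
  [44,54): 10 bp
  [54,61): 7 bp
  [61,83): 22 bp
  [83,90): 7 bp
  [90,93): 3 bp
  [93,101): 8 bp
  [101,107): 6 bp

[3,6,7,7,8,10,11,12,21,22]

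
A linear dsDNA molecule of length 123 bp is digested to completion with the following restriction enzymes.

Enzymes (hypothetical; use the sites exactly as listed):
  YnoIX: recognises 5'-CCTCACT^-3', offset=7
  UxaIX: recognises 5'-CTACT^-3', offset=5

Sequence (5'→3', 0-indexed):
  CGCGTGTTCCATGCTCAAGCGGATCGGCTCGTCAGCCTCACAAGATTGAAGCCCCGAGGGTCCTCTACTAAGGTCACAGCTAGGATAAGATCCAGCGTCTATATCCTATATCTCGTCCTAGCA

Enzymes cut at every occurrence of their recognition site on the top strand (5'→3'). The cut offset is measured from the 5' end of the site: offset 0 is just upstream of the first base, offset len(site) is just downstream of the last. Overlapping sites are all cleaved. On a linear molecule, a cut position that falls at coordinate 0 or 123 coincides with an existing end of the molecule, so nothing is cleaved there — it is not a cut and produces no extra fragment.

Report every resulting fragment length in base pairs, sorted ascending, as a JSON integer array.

Scan for sites:
  YnoIX (CCTCACT, off=7): no sites
  UxaIX CTACT/5: at [64] ⇒ [69]

Pooled cuts: [69]

Fragments:
  [0,69): 69 bp
  [69,123): 54 bp

[54,69]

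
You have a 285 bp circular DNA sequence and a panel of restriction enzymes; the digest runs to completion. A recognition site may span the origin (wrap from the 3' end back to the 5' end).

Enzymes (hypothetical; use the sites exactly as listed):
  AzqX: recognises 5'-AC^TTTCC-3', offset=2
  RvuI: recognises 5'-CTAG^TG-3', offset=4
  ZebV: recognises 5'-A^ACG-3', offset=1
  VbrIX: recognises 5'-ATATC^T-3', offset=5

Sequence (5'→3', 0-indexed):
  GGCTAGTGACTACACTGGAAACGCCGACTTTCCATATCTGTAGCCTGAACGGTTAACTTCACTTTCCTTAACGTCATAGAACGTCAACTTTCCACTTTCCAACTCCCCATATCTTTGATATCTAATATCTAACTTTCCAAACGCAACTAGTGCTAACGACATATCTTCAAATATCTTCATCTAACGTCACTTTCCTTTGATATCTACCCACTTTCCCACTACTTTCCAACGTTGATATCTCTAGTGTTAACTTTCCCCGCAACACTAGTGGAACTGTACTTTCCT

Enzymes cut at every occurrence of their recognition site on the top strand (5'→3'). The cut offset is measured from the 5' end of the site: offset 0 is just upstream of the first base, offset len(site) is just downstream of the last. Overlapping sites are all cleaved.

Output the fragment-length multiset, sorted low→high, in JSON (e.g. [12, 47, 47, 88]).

[4,5,5,6,7,7,7,7,7,7,8,8,8,8,9,10,10,10,10,10,10,11,11,11,12,14,14,14,17,18]

Site scan:
  AzqX ACTTTCC/2: at [26, 60, 86, 93, 131, 188, 209, 220, 249, 277] ⇒ [28, 62, 88, 95, 133, 190, 211, 222, 251, 279]
  RvuI CTAGTG/4: at [2, 146, 240, 264] ⇒ [6, 150, 244, 268]
  ZebV AACG/1: at [19, 47, 69, 79, 139, 154, 182, 227] ⇒ [20, 48, 70, 80, 140, 155, 183, 228]
  VbrIX ATATCT/5: at [33, 108, 117, 124, 160, 170, 199, 234] ⇒ [38, 113, 122, 129, 165, 175, 204, 239]

All cut coordinates (distinct, sorted): [6, 20, 28, 38, 48, 62, 70, 80, 88, 95, 113, 122, 129, 133, 140, 150, 155, 165, 175, 183, 190, 204, 211, 222, 228, 239, 244, 251, 268, 279]

Fragments:
  6→20: 14 bp
  20→28: 8 bp
  28→38: 10 bp
  38→48: 10 bp
  48→62: 14 bp
  62→70: 8 bp
  70→80: 10 bp
  80→88: 8 bp
  88→95: 7 bp
  95→113: 18 bp
  113→122: 9 bp
  122→129: 7 bp
  129→133: 4 bp
  133→140: 7 bp
  140→150: 10 bp
  150→155: 5 bp
  155→165: 10 bp
  165→175: 10 bp
  175→183: 8 bp
  183→190: 7 bp
  190→204: 14 bp
  204→211: 7 bp
  211→222: 11 bp
  222→228: 6 bp
  228→239: 11 bp
  239→244: 5 bp
  244→251: 7 bp
  251→268: 17 bp
  268→279: 11 bp
  279→6 (wrap): 285-279+6 = 12 bp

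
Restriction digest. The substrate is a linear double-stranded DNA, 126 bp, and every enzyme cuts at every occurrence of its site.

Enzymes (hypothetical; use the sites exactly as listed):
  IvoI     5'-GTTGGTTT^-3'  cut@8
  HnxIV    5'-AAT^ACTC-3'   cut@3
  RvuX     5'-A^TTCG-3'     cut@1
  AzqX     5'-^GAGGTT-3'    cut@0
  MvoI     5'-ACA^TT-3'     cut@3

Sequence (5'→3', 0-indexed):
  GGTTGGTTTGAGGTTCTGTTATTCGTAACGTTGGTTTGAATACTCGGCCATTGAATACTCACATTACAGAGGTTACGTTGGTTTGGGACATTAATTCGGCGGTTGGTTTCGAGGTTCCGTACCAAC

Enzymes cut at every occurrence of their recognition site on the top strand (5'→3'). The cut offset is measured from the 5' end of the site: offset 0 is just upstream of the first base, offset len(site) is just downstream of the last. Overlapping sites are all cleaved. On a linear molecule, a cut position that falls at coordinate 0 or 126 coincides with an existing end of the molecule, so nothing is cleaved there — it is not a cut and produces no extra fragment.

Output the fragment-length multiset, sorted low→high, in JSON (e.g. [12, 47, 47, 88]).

Scan for sites:
  IvoI GTTGGTTT/8: at [1, 29, 76, 101] ⇒ [9, 37, 84, 109]
  HnxIV AATACTC/3: at [38, 53] ⇒ [41, 56]
  RvuX ATTCG/1: at [20, 93] ⇒ [21, 94]
  AzqX GAGGTT/0: at [9, 68, 110] ⇒ [9, 68, 110]
  MvoI ACATT/3: at [60, 87] ⇒ [63, 90]

Pooled cuts: [9, 21, 37, 41, 56, 63, 68, 84, 90, 94, 109, 110]

Fragment lengths:
  [0,9): 9 bp
  [9,21): 12 bp
  [21,37): 16 bp
  [37,41): 4 bp
  [41,56): 15 bp
  [56,63): 7 bp
  [63,68): 5 bp
  [68,84): 16 bp
  [84,90): 6 bp
  [90,94): 4 bp
  [94,109): 15 bp
  [109,110): 1 bp
  [110,126): 16 bp

[1,4,4,5,6,7,9,12,15,15,16,16,16]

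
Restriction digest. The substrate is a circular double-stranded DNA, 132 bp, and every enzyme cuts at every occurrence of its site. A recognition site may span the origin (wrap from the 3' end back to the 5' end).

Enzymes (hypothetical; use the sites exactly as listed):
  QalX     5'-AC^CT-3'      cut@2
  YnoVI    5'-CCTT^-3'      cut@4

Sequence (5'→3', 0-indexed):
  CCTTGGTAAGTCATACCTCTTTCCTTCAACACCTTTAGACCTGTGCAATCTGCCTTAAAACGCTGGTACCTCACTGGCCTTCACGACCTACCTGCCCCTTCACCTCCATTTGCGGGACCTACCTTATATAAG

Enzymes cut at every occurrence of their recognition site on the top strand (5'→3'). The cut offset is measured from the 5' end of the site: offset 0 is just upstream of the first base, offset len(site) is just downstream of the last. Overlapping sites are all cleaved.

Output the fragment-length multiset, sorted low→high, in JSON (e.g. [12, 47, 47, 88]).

[3,3,3,4,4,5,6,6,9,10,11,12,12,13,15,16]

Scan for sites:
  QalX (ACCT, off=2): starts [14, 30, 38, 67, 85, 89, 101, 116, 120] → cuts [16, 32, 40, 69, 87, 91, 103, 118, 122]
  YnoVI (CCTT, off=4): starts [0, 22, 31, 52, 77, 96, 121] → cuts [4, 26, 35, 56, 81, 100, 125]

Pooled cuts: [4, 16, 26, 32, 35, 40, 56, 69, 81, 87, 91, 100, 103, 118, 122, 125]

Fragment lengths:
  4→16: 12 bp
  16→26: 10 bp
  26→32: 6 bp
  32→35: 3 bp
  35→40: 5 bp
  40→56: 16 bp
  56→69: 13 bp
  69→81: 12 bp
  81→87: 6 bp
  87→91: 4 bp
  91→100: 9 bp
  100→103: 3 bp
  103→118: 15 bp
  118→122: 4 bp
  122→125: 3 bp
  125→4 (wrap): 132-125+4 = 11 bp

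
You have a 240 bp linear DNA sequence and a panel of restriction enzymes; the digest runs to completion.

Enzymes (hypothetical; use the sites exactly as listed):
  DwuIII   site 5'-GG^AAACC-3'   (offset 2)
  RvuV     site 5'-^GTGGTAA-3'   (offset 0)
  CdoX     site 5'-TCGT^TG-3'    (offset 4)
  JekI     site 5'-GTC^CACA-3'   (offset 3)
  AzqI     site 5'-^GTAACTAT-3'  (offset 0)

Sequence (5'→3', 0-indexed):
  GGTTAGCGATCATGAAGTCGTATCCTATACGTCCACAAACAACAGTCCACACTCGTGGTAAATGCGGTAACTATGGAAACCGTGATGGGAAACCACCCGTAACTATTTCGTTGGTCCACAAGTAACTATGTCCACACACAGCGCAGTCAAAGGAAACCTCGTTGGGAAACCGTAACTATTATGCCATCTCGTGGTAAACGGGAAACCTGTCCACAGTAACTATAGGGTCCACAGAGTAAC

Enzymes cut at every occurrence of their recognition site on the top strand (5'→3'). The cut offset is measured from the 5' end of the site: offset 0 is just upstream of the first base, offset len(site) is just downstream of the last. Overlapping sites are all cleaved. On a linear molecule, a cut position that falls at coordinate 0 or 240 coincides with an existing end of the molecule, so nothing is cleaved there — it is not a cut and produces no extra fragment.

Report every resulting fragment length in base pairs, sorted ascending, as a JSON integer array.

[4,4,5,5,5,7,9,9,9,10,11,11,12,12,13,13,14,14,19,21,33]

Scan for sites:
  DwuIII (GGAAACC, off=2): starts [74, 87, 151, 164, 200] → cuts [76, 89, 153, 166, 202]
  RvuV (GTGGTAA, off=0): starts [54, 190] → cuts [54, 190]
  CdoX (TCGTTG, off=4): starts [107, 158] → cuts [111, 162]
  JekI (GTCCACA, off=3): starts [30, 44, 113, 129, 208, 226] → cuts [33, 47, 116, 132, 211, 229]
  AzqI (GTAACTAT, off=0): starts [66, 98, 121, 171, 215] → cuts [66, 98, 121, 171, 215]

Pooled cuts: [33, 47, 54, 66, 76, 89, 98, 111, 116, 121, 132, 153, 162, 166, 171, 190, 202, 211, 215, 229]

Fragment lengths:
  [0,33): 33 bp
  [33,47): 14 bp
  [47,54): 7 bp
  [54,66): 12 bp
  [66,76): 10 bp
  [76,89): 13 bp
  [89,98): 9 bp
  [98,111): 13 bp
  [111,116): 5 bp
  [116,121): 5 bp
  [121,132): 11 bp
  [132,153): 21 bp
  [153,162): 9 bp
  [162,166): 4 bp
  [166,171): 5 bp
  [171,190): 19 bp
  [190,202): 12 bp
  [202,211): 9 bp
  [211,215): 4 bp
  [215,229): 14 bp
  [229,240): 11 bp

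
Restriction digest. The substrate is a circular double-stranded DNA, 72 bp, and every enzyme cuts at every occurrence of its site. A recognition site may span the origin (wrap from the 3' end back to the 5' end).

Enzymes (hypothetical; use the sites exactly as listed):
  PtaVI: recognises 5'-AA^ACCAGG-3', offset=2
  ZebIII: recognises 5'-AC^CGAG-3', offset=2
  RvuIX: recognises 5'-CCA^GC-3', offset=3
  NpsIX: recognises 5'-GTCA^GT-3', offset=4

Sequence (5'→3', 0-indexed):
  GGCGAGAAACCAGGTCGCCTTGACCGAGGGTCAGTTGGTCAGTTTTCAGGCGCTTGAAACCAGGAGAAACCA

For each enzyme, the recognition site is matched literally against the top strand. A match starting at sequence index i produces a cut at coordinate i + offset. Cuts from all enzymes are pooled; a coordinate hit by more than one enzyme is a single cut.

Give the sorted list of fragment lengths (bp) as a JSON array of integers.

Site scan:
  PtaVI (AAACCAGG, off=2): starts [6, 56, 66] → cuts [8, 58, 68]
  ZebIII (ACCGAG, off=2): starts [22] → cuts [24]
  RvuIX (CCAGC, off=3): no sites
  NpsIX (GTCAGT, off=4): starts [29, 37] → cuts [33, 41]

All cut coordinates (distinct, sorted): [8, 24, 33, 41, 58, 68]

Fragments:
  8→24: 16 bp
  24→33: 9 bp
  33→41: 8 bp
  41→58: 17 bp
  58→68: 10 bp
  68→8 (wrap): 72-68+8 = 12 bp

[8,9,10,12,16,17]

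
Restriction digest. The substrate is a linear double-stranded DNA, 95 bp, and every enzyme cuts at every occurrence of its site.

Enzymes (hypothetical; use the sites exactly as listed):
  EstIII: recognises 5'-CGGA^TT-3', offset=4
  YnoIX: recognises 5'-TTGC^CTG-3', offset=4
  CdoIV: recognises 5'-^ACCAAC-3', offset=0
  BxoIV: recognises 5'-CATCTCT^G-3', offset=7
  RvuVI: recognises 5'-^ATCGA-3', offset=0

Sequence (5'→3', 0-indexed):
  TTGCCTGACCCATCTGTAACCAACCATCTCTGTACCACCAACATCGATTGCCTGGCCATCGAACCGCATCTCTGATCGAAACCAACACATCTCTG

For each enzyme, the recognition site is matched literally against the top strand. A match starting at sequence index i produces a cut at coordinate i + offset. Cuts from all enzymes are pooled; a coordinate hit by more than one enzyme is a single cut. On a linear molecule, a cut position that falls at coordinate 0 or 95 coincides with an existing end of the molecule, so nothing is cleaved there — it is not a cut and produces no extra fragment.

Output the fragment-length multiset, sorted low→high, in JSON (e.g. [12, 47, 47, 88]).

Scan for sites:
  EstIII (CGGATT, off=4): no sites
  YnoIX TTGCCTG/4: at [0, 47] ⇒ [4, 51]
  CdoIV ACCAAC/0: at [18, 36, 80] ⇒ [18, 36, 80]
  BxoIV CATCTCTG/7: at [24, 66, 87] ⇒ [31, 73, 94]
  RvuVI ATCGA/0: at [42, 57, 74] ⇒ [42, 57, 74]

Pooled cuts: [4, 18, 31, 36, 42, 51, 57, 73, 74, 80, 94]

Fragment lengths:
  [0,4): 4 bp
  [4,18): 14 bp
  [18,31): 13 bp
  [31,36): 5 bp
  [36,42): 6 bp
  [42,51): 9 bp
  [51,57): 6 bp
  [57,73): 16 bp
  [73,74): 1 bp
  [74,80): 6 bp
  [80,94): 14 bp
  [94,95): 1 bp

[1,1,4,5,6,6,6,9,13,14,14,16]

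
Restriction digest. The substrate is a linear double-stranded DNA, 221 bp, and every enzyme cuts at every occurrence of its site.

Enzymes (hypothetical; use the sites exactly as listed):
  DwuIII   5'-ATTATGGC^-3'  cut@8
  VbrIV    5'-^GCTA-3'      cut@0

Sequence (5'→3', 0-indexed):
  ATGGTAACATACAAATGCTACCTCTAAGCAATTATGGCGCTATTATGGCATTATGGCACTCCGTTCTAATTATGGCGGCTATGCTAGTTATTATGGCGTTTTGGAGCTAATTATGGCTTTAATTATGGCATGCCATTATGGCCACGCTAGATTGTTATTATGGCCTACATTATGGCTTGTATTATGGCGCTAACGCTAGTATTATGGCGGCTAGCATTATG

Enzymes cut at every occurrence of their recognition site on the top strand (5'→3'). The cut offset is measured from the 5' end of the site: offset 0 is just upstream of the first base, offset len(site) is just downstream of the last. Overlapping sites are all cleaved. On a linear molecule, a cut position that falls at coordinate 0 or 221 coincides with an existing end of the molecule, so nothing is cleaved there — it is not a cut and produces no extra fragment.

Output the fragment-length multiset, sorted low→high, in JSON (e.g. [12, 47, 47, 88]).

Scan for sites:
  DwuIII (ATTATGGC, off=8): starts [30, 41, 49, 68, 89, 109, 121, 134, 156, 168, 180, 200] → cuts [38, 49, 57, 76, 97, 117, 129, 142, 164, 176, 188, 208]
  VbrIV (GCTA, off=0): starts [16, 38, 77, 82, 105, 145, 188, 194, 209] → cuts [16, 38, 77, 82, 105, 145, 188, 194, 209]

Pooled cuts: [16, 38, 49, 57, 76, 77, 82, 97, 105, 117, 129, 142, 145, 164, 176, 188, 194, 208, 209]

Fragments:
  [0,16): 16 bp
  [16,38): 22 bp
  [38,49): 11 bp
  [49,57): 8 bp
  [57,76): 19 bp
  [76,77): 1 bp
  [77,82): 5 bp
  [82,97): 15 bp
  [97,105): 8 bp
  [105,117): 12 bp
  [117,129): 12 bp
  [129,142): 13 bp
  [142,145): 3 bp
  [145,164): 19 bp
  [164,176): 12 bp
  [176,188): 12 bp
  [188,194): 6 bp
  [194,208): 14 bp
  [208,209): 1 bp
  [209,221): 12 bp

[1,1,3,5,6,8,8,11,12,12,12,12,12,13,14,15,16,19,19,22]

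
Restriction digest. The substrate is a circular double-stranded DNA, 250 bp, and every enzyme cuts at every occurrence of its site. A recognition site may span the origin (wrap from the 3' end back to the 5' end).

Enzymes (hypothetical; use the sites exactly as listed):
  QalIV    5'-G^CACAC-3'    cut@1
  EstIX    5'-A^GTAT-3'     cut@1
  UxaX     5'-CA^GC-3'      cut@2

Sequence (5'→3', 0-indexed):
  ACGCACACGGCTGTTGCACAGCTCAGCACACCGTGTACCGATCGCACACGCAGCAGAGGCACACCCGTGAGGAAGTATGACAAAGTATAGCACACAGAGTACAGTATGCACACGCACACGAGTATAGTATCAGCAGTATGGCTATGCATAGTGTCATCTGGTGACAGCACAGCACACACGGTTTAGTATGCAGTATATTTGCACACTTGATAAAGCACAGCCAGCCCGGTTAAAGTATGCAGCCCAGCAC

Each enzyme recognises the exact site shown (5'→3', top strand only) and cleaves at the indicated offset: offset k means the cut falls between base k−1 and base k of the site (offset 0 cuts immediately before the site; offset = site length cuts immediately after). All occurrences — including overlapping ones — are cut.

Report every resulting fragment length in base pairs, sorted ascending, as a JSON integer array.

Site scan:
  QalIV (GCACAC, off=1): starts [2, 25, 43, 58, 89, 107, 113, 171, 200, 246] → cuts [3, 26, 44, 59, 90, 108, 114, 172, 201, 247]
  EstIX (AGTAT, off=1): starts [73, 83, 102, 120, 125, 134, 184, 191, 233] → cuts [74, 84, 103, 121, 126, 135, 185, 192, 234]
  UxaX (CAGC, off=2): starts [18, 23, 50, 130, 164, 169, 217, 221, 239, 244] → cuts [20, 25, 52, 132, 166, 171, 219, 223, 241, 246]

Pooled cuts: [3, 20, 25, 26, 44, 52, 59, 74, 84, 90, 103, 108, 114, 121, 126, 132, 135, 166, 171, 172, 185, 192, 201, 219, 223, 234, 241, 246, 247]

Fragments:
  3→20: 17 bp
  20→25: 5 bp
  25→26: 1 bp
  26→44: 18 bp
  44→52: 8 bp
  52→59: 7 bp
  59→74: 15 bp
  74→84: 10 bp
  84→90: 6 bp
  90→103: 13 bp
  103→108: 5 bp
  108→114: 6 bp
  114→121: 7 bp
  121→126: 5 bp
  126→132: 6 bp
  132→135: 3 bp
  135→166: 31 bp
  166→171: 5 bp
  171→172: 1 bp
  172→185: 13 bp
  185→192: 7 bp
  192→201: 9 bp
  201→219: 18 bp
  219→223: 4 bp
  223→234: 11 bp
  234→241: 7 bp
  241→246: 5 bp
  246→247: 1 bp
  247→3 (wrap): 250-247+3 = 6 bp

[1,1,1,3,4,5,5,5,5,5,6,6,6,6,7,7,7,7,8,9,10,11,13,13,15,17,18,18,31]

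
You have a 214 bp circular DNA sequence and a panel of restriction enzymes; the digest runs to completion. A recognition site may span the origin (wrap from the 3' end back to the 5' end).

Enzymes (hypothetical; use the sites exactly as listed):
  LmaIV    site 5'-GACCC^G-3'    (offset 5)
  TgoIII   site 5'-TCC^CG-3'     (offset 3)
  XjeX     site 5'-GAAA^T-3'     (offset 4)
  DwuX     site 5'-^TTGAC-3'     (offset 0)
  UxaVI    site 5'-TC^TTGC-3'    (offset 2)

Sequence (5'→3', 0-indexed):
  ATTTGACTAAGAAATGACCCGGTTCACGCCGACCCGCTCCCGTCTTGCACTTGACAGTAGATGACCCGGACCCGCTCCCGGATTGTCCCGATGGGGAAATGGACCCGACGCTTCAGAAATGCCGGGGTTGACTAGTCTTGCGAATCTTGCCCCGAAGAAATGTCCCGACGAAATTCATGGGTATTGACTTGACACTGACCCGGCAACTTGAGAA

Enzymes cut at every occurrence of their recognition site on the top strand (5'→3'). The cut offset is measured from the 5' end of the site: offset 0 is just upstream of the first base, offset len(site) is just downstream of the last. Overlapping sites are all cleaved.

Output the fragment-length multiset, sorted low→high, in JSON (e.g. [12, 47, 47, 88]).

Per-enzyme occurrences:
  LmaIV (GACCCG, off=5): starts [15, 30, 62, 68, 101, 196] → cuts [20, 35, 67, 73, 106, 201]
  TgoIII (TCCCG, off=3): starts [37, 75, 85, 162] → cuts [40, 78, 88, 165]
  XjeX (GAAAT, off=4): starts [10, 95, 115, 156, 169, 211] → cuts [1, 14, 99, 119, 160, 173]
  DwuX (TTGAC, off=0): starts [2, 50, 127, 183, 188] → cuts [2, 50, 127, 183, 188]
  UxaVI (TCTTGC, off=2): starts [42, 135, 144] → cuts [44, 137, 146]

Pooled cuts: [1, 2, 14, 20, 35, 40, 44, 50, 67, 73, 78, 88, 99, 106, 119, 127, 137, 146, 160, 165, 173, 183, 188, 201]

Fragment lengths:
  1→2: 1 bp
  2→14: 12 bp
  14→20: 6 bp
  20→35: 15 bp
  35→40: 5 bp
  40→44: 4 bp
  44→50: 6 bp
  50→67: 17 bp
  67→73: 6 bp
  73→78: 5 bp
  78→88: 10 bp
  88→99: 11 bp
  99→106: 7 bp
  106→119: 13 bp
  119→127: 8 bp
  127→137: 10 bp
  137→146: 9 bp
  146→160: 14 bp
  160→165: 5 bp
  165→173: 8 bp
  173→183: 10 bp
  183→188: 5 bp
  188→201: 13 bp
  201→1 (wrap): 214-201+1 = 14 bp

[1,4,5,5,5,5,6,6,6,7,8,8,9,10,10,10,11,12,13,13,14,14,15,17]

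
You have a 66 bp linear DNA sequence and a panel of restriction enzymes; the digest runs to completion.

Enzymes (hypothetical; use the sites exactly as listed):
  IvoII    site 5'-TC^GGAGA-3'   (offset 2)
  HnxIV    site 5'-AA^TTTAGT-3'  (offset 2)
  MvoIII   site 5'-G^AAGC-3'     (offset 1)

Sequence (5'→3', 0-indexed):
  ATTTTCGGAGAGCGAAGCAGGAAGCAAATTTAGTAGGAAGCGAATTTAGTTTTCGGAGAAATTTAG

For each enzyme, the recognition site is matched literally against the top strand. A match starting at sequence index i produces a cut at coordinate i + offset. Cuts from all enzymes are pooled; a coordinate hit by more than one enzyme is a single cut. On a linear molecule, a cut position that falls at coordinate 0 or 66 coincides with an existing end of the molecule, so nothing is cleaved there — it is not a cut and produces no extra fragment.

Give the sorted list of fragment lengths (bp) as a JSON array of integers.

[6,7,7,7,8,9,10,12]

Site scan:
  IvoII TCGGAGA/2: at [4, 52] ⇒ [6, 54]
  HnxIV AATTTAGT/2: at [26, 42] ⇒ [28, 44]
  MvoIII GAAGC/1: at [13, 20, 36] ⇒ [14, 21, 37]

Pooled cuts: [6, 14, 21, 28, 37, 44, 54]

Fragment lengths:
  [0,6): 6 bp
  [6,14): 8 bp
  [14,21): 7 bp
  [21,28): 7 bp
  [28,37): 9 bp
  [37,44): 7 bp
  [44,54): 10 bp
  [54,66): 12 bp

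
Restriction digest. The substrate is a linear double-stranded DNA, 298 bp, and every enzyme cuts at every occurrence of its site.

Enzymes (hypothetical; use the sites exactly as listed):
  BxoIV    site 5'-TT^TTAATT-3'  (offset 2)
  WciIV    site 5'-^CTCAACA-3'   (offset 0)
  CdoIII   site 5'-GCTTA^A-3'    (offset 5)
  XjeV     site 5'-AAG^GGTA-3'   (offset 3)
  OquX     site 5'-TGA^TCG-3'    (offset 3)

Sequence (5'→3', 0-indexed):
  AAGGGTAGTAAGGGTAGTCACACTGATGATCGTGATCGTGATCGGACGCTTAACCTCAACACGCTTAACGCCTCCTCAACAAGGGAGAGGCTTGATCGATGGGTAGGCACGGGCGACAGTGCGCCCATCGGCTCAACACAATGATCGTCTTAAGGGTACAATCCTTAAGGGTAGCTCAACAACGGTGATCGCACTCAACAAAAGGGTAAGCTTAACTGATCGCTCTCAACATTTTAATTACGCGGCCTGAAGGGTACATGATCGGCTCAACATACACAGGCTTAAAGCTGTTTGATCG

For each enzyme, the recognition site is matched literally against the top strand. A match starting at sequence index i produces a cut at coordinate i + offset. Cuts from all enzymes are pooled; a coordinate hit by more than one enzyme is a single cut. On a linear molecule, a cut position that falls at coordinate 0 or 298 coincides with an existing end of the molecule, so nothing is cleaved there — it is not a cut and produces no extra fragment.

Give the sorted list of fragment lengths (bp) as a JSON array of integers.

Scan for sites:
  BxoIV TTTTAATT/2: at [231] ⇒ [233]
  WciIV CTCAACA/0: at [54, 74, 131, 174, 193, 224, 265] ⇒ [54, 74, 131, 174, 193, 224, 265]
  CdoIII GCTTAA/5: at [47, 62, 209, 279] ⇒ [52, 67, 214, 284]
  XjeV AAGGGTA/3: at [0, 9, 151, 166, 201, 249] ⇒ [3, 12, 154, 169, 204, 252]
  OquX TGATCG/3: at [26, 32, 38, 92, 141, 185, 216, 258, 292] ⇒ [29, 35, 41, 95, 144, 188, 219, 261, 295]

Pooled cuts: [3, 12, 29, 35, 41, 52, 54, 67, 74, 95, 131, 144, 154, 169, 174, 188, 193, 204, 214, 219, 224, 233, 252, 261, 265, 284, 295]

Fragment lengths:
  [0,3): 3 bp
  [3,12): 9 bp
  [12,29): 17 bp
  [29,35): 6 bp
  [35,41): 6 bp
  [41,52): 11 bp
  [52,54): 2 bp
  [54,67): 13 bp
  [67,74): 7 bp
  [74,95): 21 bp
  [95,131): 36 bp
  [131,144): 13 bp
  [144,154): 10 bp
  [154,169): 15 bp
  [169,174): 5 bp
  [174,188): 14 bp
  [188,193): 5 bp
  [193,204): 11 bp
  [204,214): 10 bp
  [214,219): 5 bp
  [219,224): 5 bp
  [224,233): 9 bp
  [233,252): 19 bp
  [252,261): 9 bp
  [261,265): 4 bp
  [265,284): 19 bp
  [284,295): 11 bp
  [295,298): 3 bp

[2,3,3,4,5,5,5,5,6,6,7,9,9,9,10,10,11,11,11,13,13,14,15,17,19,19,21,36]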